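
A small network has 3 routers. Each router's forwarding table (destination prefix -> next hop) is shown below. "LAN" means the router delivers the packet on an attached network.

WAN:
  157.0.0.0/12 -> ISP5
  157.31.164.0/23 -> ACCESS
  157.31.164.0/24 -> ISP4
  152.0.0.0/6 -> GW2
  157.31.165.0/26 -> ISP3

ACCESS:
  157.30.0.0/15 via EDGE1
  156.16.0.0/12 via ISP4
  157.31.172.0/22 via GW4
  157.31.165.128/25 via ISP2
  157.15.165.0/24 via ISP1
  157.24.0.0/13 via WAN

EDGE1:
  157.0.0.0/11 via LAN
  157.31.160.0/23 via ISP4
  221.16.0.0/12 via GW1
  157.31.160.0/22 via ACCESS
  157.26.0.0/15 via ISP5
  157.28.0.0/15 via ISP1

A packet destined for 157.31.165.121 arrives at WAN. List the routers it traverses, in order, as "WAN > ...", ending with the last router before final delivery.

At WAN: longest match for 157.31.165.121 is 157.31.164.0/23 -> ACCESS
At ACCESS: longest match for 157.31.165.121 is 157.30.0.0/15 -> EDGE1
At EDGE1: longest match for 157.31.165.121 is 157.0.0.0/11 -> LAN

WAN > ACCESS > EDGE1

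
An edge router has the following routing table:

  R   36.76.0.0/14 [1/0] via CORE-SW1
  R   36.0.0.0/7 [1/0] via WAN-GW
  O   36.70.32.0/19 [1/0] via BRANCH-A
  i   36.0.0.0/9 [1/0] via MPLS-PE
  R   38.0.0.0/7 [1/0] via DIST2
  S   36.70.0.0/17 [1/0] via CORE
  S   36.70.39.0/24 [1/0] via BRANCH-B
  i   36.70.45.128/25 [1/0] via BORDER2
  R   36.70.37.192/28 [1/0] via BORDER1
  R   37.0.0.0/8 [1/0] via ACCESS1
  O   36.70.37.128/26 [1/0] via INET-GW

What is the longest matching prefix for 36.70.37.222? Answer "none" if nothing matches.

Entries matching 36.70.37.222:
  36.0.0.0/7 (36.0.0.0 - 37.255.255.255)
  36.0.0.0/9 (36.0.0.0 - 36.127.255.255)
  36.70.0.0/17 (36.70.0.0 - 36.70.127.255)
  36.70.32.0/19 (36.70.32.0 - 36.70.63.255)
Most specific is 36.70.32.0/19.

36.70.32.0/19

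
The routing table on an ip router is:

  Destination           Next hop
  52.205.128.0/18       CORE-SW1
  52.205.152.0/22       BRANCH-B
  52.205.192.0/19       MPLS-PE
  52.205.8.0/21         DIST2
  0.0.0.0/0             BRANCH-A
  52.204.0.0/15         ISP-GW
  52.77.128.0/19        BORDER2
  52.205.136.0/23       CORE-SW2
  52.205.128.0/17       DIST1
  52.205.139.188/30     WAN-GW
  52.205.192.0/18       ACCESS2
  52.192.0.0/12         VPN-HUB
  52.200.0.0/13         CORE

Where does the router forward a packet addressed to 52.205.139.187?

Routes whose prefix contains 52.205.139.187:
  0.0.0.0/0 (default, matches everything) -> BRANCH-A
  52.192.0.0/12 (52.192.0.0 - 52.207.255.255) -> VPN-HUB
  52.200.0.0/13 (52.200.0.0 - 52.207.255.255) -> CORE
  52.204.0.0/15 (52.204.0.0 - 52.205.255.255) -> ISP-GW
  52.205.128.0/17 (52.205.128.0 - 52.205.255.255) -> DIST1
  52.205.128.0/18 (52.205.128.0 - 52.205.191.255) -> CORE-SW1
More-specific entries that do NOT match:
  52.205.139.188/30 (52.205.139.188 - 52.205.139.191) does not contain 52.205.139.187
  52.205.136.0/23 (52.205.136.0 - 52.205.137.255) does not contain 52.205.139.187
  52.205.152.0/22 (52.205.152.0 - 52.205.155.255) does not contain 52.205.139.187
  52.205.8.0/21 (52.205.8.0 - 52.205.15.255) does not contain 52.205.139.187
  52.205.192.0/19 (52.205.192.0 - 52.205.223.255) does not contain 52.205.139.187
  52.77.128.0/19 (52.77.128.0 - 52.77.159.255) does not contain 52.205.139.187
Longest matching prefix is /18 -> next hop CORE-SW1.

CORE-SW1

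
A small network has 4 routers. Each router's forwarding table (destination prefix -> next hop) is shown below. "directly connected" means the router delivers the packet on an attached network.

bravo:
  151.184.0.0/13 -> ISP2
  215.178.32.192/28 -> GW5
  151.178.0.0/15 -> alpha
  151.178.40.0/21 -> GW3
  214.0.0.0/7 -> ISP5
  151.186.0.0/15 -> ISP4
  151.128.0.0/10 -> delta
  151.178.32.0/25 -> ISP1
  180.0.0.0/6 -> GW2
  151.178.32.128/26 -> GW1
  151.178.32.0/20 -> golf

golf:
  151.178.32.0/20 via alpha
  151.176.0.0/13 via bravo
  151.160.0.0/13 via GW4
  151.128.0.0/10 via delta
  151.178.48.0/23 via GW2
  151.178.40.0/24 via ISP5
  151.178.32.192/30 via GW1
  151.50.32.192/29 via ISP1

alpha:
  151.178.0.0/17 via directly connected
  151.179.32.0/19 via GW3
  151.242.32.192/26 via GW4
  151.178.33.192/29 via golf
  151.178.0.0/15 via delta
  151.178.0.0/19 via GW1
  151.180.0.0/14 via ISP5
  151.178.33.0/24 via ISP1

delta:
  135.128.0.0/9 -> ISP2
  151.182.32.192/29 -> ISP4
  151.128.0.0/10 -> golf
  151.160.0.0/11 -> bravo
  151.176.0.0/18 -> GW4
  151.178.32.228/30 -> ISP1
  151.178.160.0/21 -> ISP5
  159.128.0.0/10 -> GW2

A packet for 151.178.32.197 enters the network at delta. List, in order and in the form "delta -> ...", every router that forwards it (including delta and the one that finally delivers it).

delta -> bravo -> golf -> alpha

At delta: longest match for 151.178.32.197 is 151.160.0.0/11 -> bravo
At bravo: longest match for 151.178.32.197 is 151.178.32.0/20 -> golf
At golf: longest match for 151.178.32.197 is 151.178.32.0/20 -> alpha
At alpha: longest match for 151.178.32.197 is 151.178.0.0/17 -> directly connected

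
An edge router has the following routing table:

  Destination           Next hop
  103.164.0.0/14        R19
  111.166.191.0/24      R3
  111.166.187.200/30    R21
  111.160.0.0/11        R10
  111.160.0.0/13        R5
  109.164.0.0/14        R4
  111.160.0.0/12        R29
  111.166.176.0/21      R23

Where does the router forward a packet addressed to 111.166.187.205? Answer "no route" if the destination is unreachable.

Routes whose prefix contains 111.166.187.205:
  111.160.0.0/11 (111.160.0.0 - 111.191.255.255) -> R10
  111.160.0.0/12 (111.160.0.0 - 111.175.255.255) -> R29
  111.160.0.0/13 (111.160.0.0 - 111.167.255.255) -> R5
More-specific entries that do NOT match:
  111.166.187.200/30 (111.166.187.200 - 111.166.187.203) does not contain 111.166.187.205
  111.166.191.0/24 (111.166.191.0 - 111.166.191.255) does not contain 111.166.187.205
  111.166.176.0/21 (111.166.176.0 - 111.166.183.255) does not contain 111.166.187.205
  103.164.0.0/14 (103.164.0.0 - 103.167.255.255) does not contain 111.166.187.205
  109.164.0.0/14 (109.164.0.0 - 109.167.255.255) does not contain 111.166.187.205
Longest matching prefix is /13 -> next hop R5.

R5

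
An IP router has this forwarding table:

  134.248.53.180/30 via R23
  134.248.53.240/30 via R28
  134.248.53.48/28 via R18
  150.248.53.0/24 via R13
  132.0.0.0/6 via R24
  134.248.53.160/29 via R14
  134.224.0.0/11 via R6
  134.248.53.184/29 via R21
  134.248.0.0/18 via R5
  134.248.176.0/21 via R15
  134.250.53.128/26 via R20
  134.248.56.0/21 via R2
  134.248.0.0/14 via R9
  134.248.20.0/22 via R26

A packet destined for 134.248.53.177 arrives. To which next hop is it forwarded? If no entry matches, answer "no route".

R5

Routes whose prefix contains 134.248.53.177:
  132.0.0.0/6 (132.0.0.0 - 135.255.255.255) -> R24
  134.224.0.0/11 (134.224.0.0 - 134.255.255.255) -> R6
  134.248.0.0/14 (134.248.0.0 - 134.251.255.255) -> R9
  134.248.0.0/18 (134.248.0.0 - 134.248.63.255) -> R5
More-specific entries that do NOT match:
  134.248.53.180/30 (134.248.53.180 - 134.248.53.183) does not contain 134.248.53.177
  134.248.53.240/30 (134.248.53.240 - 134.248.53.243) does not contain 134.248.53.177
  134.248.53.160/29 (134.248.53.160 - 134.248.53.167) does not contain 134.248.53.177
  134.248.53.184/29 (134.248.53.184 - 134.248.53.191) does not contain 134.248.53.177
  134.248.53.48/28 (134.248.53.48 - 134.248.53.63) does not contain 134.248.53.177
  134.250.53.128/26 (134.250.53.128 - 134.250.53.191) does not contain 134.248.53.177
  150.248.53.0/24 (150.248.53.0 - 150.248.53.255) does not contain 134.248.53.177
  134.248.20.0/22 (134.248.20.0 - 134.248.23.255) does not contain 134.248.53.177
  134.248.176.0/21 (134.248.176.0 - 134.248.183.255) does not contain 134.248.53.177
  134.248.56.0/21 (134.248.56.0 - 134.248.63.255) does not contain 134.248.53.177
Longest matching prefix is /18 -> next hop R5.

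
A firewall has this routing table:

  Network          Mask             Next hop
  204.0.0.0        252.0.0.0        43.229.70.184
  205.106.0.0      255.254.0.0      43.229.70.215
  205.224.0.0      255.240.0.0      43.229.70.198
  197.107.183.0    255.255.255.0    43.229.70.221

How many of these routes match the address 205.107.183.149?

2

Prefixes containing 205.107.183.149:
  204.0.0.0/6 (204.0.0.0 - 207.255.255.255)
  205.106.0.0/15 (205.106.0.0 - 205.107.255.255)
Total matching entries: 2.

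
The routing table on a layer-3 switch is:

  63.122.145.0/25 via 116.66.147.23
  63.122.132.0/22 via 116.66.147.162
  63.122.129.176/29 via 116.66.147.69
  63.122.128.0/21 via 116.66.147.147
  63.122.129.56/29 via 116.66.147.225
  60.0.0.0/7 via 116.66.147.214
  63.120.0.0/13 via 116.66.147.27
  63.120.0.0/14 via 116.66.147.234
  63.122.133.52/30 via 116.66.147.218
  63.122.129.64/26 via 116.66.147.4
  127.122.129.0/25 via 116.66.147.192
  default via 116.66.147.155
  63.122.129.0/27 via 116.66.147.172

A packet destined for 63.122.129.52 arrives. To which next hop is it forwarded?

116.66.147.147

Routes whose prefix contains 63.122.129.52:
  0.0.0.0/0 (default, matches everything) -> 116.66.147.155
  63.120.0.0/13 (63.120.0.0 - 63.127.255.255) -> 116.66.147.27
  63.120.0.0/14 (63.120.0.0 - 63.123.255.255) -> 116.66.147.234
  63.122.128.0/21 (63.122.128.0 - 63.122.135.255) -> 116.66.147.147
More-specific entries that do NOT match:
  63.122.133.52/30 (63.122.133.52 - 63.122.133.55) does not contain 63.122.129.52
  63.122.129.176/29 (63.122.129.176 - 63.122.129.183) does not contain 63.122.129.52
  63.122.129.56/29 (63.122.129.56 - 63.122.129.63) does not contain 63.122.129.52
  63.122.129.0/27 (63.122.129.0 - 63.122.129.31) does not contain 63.122.129.52
  63.122.129.64/26 (63.122.129.64 - 63.122.129.127) does not contain 63.122.129.52
  63.122.145.0/25 (63.122.145.0 - 63.122.145.127) does not contain 63.122.129.52
  127.122.129.0/25 (127.122.129.0 - 127.122.129.127) does not contain 63.122.129.52
  63.122.132.0/22 (63.122.132.0 - 63.122.135.255) does not contain 63.122.129.52
Longest matching prefix is /21 -> next hop 116.66.147.147.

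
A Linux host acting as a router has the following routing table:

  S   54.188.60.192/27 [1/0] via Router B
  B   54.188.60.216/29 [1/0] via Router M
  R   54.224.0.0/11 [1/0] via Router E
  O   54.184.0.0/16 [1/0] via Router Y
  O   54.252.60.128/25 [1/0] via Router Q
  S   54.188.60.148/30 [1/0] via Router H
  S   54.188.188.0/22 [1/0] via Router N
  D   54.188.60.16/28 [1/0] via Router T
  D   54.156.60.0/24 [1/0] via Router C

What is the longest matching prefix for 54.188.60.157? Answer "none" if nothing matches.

none

54.188.60.157 is outside every listed prefix and there is no default route.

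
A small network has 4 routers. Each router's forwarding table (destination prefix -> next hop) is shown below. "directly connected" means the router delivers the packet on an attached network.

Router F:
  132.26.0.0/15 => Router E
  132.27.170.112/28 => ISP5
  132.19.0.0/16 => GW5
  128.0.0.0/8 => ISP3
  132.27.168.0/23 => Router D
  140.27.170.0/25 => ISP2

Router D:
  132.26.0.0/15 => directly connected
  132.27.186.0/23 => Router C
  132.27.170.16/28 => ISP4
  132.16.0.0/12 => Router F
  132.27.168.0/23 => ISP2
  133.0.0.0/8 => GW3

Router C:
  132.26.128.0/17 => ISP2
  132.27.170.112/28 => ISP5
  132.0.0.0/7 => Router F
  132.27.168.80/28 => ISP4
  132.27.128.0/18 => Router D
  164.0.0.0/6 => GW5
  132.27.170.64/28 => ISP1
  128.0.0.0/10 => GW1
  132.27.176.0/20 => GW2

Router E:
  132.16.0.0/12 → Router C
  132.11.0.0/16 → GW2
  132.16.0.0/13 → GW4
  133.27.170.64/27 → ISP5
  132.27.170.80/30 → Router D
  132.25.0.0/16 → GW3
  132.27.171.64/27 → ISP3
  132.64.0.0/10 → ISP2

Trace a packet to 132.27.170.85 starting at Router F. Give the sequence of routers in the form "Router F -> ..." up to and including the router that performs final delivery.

At Router F: longest match for 132.27.170.85 is 132.26.0.0/15 -> Router E
At Router E: longest match for 132.27.170.85 is 132.16.0.0/12 -> Router C
At Router C: longest match for 132.27.170.85 is 132.27.128.0/18 -> Router D
At Router D: longest match for 132.27.170.85 is 132.26.0.0/15 -> directly connected

Router F -> Router E -> Router C -> Router D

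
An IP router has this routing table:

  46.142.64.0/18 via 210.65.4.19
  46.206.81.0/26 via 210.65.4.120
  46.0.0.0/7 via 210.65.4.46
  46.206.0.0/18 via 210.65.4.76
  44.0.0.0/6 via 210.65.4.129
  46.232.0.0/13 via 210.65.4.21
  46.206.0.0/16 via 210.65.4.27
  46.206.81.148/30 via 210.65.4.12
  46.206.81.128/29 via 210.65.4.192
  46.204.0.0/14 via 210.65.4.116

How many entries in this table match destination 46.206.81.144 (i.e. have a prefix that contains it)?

4

Prefixes containing 46.206.81.144:
  44.0.0.0/6 (44.0.0.0 - 47.255.255.255)
  46.0.0.0/7 (46.0.0.0 - 47.255.255.255)
  46.204.0.0/14 (46.204.0.0 - 46.207.255.255)
  46.206.0.0/16 (46.206.0.0 - 46.206.255.255)
Total matching entries: 4.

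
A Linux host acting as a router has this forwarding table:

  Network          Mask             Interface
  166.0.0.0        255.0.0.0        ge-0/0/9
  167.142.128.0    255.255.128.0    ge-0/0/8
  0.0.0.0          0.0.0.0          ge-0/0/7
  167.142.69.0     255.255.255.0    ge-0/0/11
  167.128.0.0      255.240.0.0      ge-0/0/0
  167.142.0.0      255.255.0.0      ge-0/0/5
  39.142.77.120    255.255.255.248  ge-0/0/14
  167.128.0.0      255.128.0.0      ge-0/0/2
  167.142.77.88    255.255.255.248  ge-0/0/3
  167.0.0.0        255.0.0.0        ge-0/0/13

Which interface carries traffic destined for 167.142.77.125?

Routes whose prefix contains 167.142.77.125:
  0.0.0.0/0 (default, matches everything) -> ge-0/0/7
  167.0.0.0/8 (167.0.0.0 - 167.255.255.255) -> ge-0/0/13
  167.128.0.0/9 (167.128.0.0 - 167.255.255.255) -> ge-0/0/2
  167.128.0.0/12 (167.128.0.0 - 167.143.255.255) -> ge-0/0/0
  167.142.0.0/16 (167.142.0.0 - 167.142.255.255) -> ge-0/0/5
More-specific entries that do NOT match:
  39.142.77.120/29 (39.142.77.120 - 39.142.77.127) does not contain 167.142.77.125
  167.142.77.88/29 (167.142.77.88 - 167.142.77.95) does not contain 167.142.77.125
  167.142.69.0/24 (167.142.69.0 - 167.142.69.255) does not contain 167.142.77.125
  167.142.128.0/17 (167.142.128.0 - 167.142.255.255) does not contain 167.142.77.125
Longest matching prefix is /16 -> interface ge-0/0/5.

ge-0/0/5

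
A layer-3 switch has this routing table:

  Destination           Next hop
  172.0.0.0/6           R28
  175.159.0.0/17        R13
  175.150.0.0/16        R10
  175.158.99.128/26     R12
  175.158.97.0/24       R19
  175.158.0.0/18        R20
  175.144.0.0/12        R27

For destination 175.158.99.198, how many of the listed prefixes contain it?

2

Prefixes containing 175.158.99.198:
  172.0.0.0/6 (172.0.0.0 - 175.255.255.255)
  175.144.0.0/12 (175.144.0.0 - 175.159.255.255)
Total matching entries: 2.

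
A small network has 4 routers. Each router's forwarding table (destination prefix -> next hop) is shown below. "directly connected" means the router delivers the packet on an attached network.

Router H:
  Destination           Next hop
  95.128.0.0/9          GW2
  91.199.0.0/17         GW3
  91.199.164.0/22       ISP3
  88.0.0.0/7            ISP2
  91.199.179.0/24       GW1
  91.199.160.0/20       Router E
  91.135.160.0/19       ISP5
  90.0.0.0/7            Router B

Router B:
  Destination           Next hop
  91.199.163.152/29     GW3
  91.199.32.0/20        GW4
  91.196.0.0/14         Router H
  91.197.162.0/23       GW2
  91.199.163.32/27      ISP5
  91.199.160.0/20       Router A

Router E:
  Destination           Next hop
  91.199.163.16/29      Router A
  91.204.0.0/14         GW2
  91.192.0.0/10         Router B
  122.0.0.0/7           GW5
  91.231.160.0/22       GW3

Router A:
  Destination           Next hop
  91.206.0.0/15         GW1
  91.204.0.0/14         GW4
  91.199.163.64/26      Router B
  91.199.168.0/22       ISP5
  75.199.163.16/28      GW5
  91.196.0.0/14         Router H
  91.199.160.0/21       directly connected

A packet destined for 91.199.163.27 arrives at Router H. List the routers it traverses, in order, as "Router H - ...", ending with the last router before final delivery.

Router H - Router E - Router B - Router A

At Router H: longest match for 91.199.163.27 is 91.199.160.0/20 -> Router E
At Router E: longest match for 91.199.163.27 is 91.192.0.0/10 -> Router B
At Router B: longest match for 91.199.163.27 is 91.199.160.0/20 -> Router A
At Router A: longest match for 91.199.163.27 is 91.199.160.0/21 -> directly connected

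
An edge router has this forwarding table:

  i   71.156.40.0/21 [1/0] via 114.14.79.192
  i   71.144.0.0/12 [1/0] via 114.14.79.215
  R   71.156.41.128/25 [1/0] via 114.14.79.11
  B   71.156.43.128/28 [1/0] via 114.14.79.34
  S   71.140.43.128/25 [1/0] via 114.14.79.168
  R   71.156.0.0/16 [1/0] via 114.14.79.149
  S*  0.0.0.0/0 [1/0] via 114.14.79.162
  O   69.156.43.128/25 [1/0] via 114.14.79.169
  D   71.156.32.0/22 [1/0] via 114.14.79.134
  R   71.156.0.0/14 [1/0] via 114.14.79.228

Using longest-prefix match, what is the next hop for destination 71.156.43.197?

114.14.79.192

Routes whose prefix contains 71.156.43.197:
  0.0.0.0/0 (default, matches everything) -> 114.14.79.162
  71.144.0.0/12 (71.144.0.0 - 71.159.255.255) -> 114.14.79.215
  71.156.0.0/14 (71.156.0.0 - 71.159.255.255) -> 114.14.79.228
  71.156.0.0/16 (71.156.0.0 - 71.156.255.255) -> 114.14.79.149
  71.156.40.0/21 (71.156.40.0 - 71.156.47.255) -> 114.14.79.192
More-specific entries that do NOT match:
  71.156.43.128/28 (71.156.43.128 - 71.156.43.143) does not contain 71.156.43.197
  71.156.41.128/25 (71.156.41.128 - 71.156.41.255) does not contain 71.156.43.197
  71.140.43.128/25 (71.140.43.128 - 71.140.43.255) does not contain 71.156.43.197
  69.156.43.128/25 (69.156.43.128 - 69.156.43.255) does not contain 71.156.43.197
  71.156.32.0/22 (71.156.32.0 - 71.156.35.255) does not contain 71.156.43.197
Longest matching prefix is /21 -> next hop 114.14.79.192.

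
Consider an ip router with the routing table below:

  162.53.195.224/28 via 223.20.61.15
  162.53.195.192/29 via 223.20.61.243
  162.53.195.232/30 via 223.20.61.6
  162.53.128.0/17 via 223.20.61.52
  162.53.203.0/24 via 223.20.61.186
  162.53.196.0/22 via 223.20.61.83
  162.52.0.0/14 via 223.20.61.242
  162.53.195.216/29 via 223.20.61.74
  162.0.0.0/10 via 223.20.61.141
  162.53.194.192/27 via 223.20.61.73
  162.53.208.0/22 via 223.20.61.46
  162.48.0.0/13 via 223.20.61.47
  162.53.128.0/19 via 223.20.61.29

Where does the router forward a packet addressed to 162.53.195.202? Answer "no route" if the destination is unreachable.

Routes whose prefix contains 162.53.195.202:
  162.0.0.0/10 (162.0.0.0 - 162.63.255.255) -> 223.20.61.141
  162.48.0.0/13 (162.48.0.0 - 162.55.255.255) -> 223.20.61.47
  162.52.0.0/14 (162.52.0.0 - 162.55.255.255) -> 223.20.61.242
  162.53.128.0/17 (162.53.128.0 - 162.53.255.255) -> 223.20.61.52
More-specific entries that do NOT match:
  162.53.195.232/30 (162.53.195.232 - 162.53.195.235) does not contain 162.53.195.202
  162.53.195.192/29 (162.53.195.192 - 162.53.195.199) does not contain 162.53.195.202
  162.53.195.216/29 (162.53.195.216 - 162.53.195.223) does not contain 162.53.195.202
  162.53.195.224/28 (162.53.195.224 - 162.53.195.239) does not contain 162.53.195.202
  162.53.194.192/27 (162.53.194.192 - 162.53.194.223) does not contain 162.53.195.202
  162.53.203.0/24 (162.53.203.0 - 162.53.203.255) does not contain 162.53.195.202
  162.53.196.0/22 (162.53.196.0 - 162.53.199.255) does not contain 162.53.195.202
  162.53.208.0/22 (162.53.208.0 - 162.53.211.255) does not contain 162.53.195.202
  162.53.128.0/19 (162.53.128.0 - 162.53.159.255) does not contain 162.53.195.202
Longest matching prefix is /17 -> next hop 223.20.61.52.

223.20.61.52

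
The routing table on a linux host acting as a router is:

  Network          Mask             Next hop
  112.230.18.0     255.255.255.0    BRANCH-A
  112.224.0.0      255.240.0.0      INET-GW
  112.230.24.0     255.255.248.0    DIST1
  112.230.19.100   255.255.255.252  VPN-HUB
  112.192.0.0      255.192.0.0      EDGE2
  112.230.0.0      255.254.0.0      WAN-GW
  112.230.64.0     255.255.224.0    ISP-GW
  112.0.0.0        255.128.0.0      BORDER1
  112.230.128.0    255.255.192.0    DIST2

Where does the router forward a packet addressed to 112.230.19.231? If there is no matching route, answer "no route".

WAN-GW

Routes whose prefix contains 112.230.19.231:
  112.192.0.0/10 (112.192.0.0 - 112.255.255.255) -> EDGE2
  112.224.0.0/12 (112.224.0.0 - 112.239.255.255) -> INET-GW
  112.230.0.0/15 (112.230.0.0 - 112.231.255.255) -> WAN-GW
More-specific entries that do NOT match:
  112.230.19.100/30 (112.230.19.100 - 112.230.19.103) does not contain 112.230.19.231
  112.230.18.0/24 (112.230.18.0 - 112.230.18.255) does not contain 112.230.19.231
  112.230.24.0/21 (112.230.24.0 - 112.230.31.255) does not contain 112.230.19.231
  112.230.64.0/19 (112.230.64.0 - 112.230.95.255) does not contain 112.230.19.231
  112.230.128.0/18 (112.230.128.0 - 112.230.191.255) does not contain 112.230.19.231
Longest matching prefix is /15 -> next hop WAN-GW.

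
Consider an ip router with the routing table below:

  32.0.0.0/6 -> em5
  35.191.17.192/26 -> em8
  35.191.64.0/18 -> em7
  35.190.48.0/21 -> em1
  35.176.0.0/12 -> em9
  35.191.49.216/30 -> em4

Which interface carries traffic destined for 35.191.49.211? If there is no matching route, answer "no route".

Routes whose prefix contains 35.191.49.211:
  32.0.0.0/6 (32.0.0.0 - 35.255.255.255) -> em5
  35.176.0.0/12 (35.176.0.0 - 35.191.255.255) -> em9
More-specific entries that do NOT match:
  35.191.49.216/30 (35.191.49.216 - 35.191.49.219) does not contain 35.191.49.211
  35.191.17.192/26 (35.191.17.192 - 35.191.17.255) does not contain 35.191.49.211
  35.190.48.0/21 (35.190.48.0 - 35.190.55.255) does not contain 35.191.49.211
  35.191.64.0/18 (35.191.64.0 - 35.191.127.255) does not contain 35.191.49.211
Longest matching prefix is /12 -> interface em9.

em9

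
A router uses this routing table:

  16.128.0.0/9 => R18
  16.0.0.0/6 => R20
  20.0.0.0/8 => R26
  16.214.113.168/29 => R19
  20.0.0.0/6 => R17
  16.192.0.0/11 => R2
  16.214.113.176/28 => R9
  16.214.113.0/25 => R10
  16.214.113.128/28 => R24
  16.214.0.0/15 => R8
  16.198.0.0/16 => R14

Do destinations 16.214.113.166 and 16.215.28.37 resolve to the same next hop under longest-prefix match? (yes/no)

yes

16.214.113.166: longest match 16.214.0.0/15 -> R8
16.215.28.37: longest match 16.214.0.0/15 -> R8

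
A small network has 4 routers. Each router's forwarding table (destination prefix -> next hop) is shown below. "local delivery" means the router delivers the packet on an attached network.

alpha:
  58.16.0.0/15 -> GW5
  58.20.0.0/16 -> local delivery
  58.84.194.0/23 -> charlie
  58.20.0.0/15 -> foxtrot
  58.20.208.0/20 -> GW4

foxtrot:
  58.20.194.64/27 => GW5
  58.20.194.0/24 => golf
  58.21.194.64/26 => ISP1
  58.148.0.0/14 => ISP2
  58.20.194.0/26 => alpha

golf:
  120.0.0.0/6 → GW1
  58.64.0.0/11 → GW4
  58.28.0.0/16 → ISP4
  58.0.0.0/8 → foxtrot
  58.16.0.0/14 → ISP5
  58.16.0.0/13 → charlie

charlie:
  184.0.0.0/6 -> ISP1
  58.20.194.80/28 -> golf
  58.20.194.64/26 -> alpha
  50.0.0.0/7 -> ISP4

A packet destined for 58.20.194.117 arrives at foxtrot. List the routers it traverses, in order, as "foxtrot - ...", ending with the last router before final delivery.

foxtrot - golf - charlie - alpha

At foxtrot: longest match for 58.20.194.117 is 58.20.194.0/24 -> golf
At golf: longest match for 58.20.194.117 is 58.16.0.0/13 -> charlie
At charlie: longest match for 58.20.194.117 is 58.20.194.64/26 -> alpha
At alpha: longest match for 58.20.194.117 is 58.20.0.0/16 -> local delivery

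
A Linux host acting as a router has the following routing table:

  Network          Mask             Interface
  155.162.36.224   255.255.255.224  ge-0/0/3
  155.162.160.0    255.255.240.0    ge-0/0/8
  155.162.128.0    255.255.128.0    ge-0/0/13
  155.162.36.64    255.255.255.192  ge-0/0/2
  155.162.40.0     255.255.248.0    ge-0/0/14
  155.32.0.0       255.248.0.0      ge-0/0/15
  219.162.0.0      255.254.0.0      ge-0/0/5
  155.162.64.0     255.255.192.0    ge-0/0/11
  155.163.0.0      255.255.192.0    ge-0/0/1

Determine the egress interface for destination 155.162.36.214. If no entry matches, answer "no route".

no route

No entry's prefix contains 155.162.36.214; there is no default route.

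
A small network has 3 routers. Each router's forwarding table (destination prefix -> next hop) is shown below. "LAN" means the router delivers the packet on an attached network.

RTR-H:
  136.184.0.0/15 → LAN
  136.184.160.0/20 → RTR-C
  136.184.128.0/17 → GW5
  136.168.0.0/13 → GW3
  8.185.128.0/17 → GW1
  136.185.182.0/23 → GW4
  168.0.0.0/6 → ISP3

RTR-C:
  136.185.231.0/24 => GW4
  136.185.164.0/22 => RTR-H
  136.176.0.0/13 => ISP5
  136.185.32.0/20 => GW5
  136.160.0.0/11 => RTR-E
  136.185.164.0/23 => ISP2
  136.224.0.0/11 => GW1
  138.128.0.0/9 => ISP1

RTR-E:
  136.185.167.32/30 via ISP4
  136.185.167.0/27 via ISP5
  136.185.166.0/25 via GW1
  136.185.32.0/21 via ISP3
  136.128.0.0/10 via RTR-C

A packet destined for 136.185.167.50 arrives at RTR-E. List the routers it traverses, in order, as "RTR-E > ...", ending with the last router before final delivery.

RTR-E > RTR-C > RTR-H

At RTR-E: longest match for 136.185.167.50 is 136.128.0.0/10 -> RTR-C
At RTR-C: longest match for 136.185.167.50 is 136.185.164.0/22 -> RTR-H
At RTR-H: longest match for 136.185.167.50 is 136.184.0.0/15 -> LAN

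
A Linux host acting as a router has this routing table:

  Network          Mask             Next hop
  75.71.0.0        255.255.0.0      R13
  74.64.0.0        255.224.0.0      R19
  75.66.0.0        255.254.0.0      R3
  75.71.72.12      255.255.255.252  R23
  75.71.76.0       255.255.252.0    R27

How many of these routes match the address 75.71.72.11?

Prefixes containing 75.71.72.11:
  75.71.0.0/16 (75.71.0.0 - 75.71.255.255)
Total matching entries: 1.

1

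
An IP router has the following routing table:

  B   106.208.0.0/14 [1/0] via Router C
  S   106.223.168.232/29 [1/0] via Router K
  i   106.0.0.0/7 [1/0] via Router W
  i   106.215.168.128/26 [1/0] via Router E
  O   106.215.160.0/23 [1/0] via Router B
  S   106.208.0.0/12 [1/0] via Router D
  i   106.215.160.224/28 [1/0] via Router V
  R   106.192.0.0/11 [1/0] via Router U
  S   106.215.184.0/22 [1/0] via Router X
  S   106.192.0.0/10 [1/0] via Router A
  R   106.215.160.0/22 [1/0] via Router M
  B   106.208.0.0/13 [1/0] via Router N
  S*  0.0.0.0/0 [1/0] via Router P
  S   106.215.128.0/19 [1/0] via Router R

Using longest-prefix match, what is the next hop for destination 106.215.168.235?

Routes whose prefix contains 106.215.168.235:
  0.0.0.0/0 (default, matches everything) -> Router P
  106.0.0.0/7 (106.0.0.0 - 107.255.255.255) -> Router W
  106.192.0.0/10 (106.192.0.0 - 106.255.255.255) -> Router A
  106.192.0.0/11 (106.192.0.0 - 106.223.255.255) -> Router U
  106.208.0.0/12 (106.208.0.0 - 106.223.255.255) -> Router D
  106.208.0.0/13 (106.208.0.0 - 106.215.255.255) -> Router N
More-specific entries that do NOT match:
  106.223.168.232/29 (106.223.168.232 - 106.223.168.239) does not contain 106.215.168.235
  106.215.160.224/28 (106.215.160.224 - 106.215.160.239) does not contain 106.215.168.235
  106.215.168.128/26 (106.215.168.128 - 106.215.168.191) does not contain 106.215.168.235
  106.215.160.0/23 (106.215.160.0 - 106.215.161.255) does not contain 106.215.168.235
  106.215.184.0/22 (106.215.184.0 - 106.215.187.255) does not contain 106.215.168.235
  106.215.160.0/22 (106.215.160.0 - 106.215.163.255) does not contain 106.215.168.235
  106.215.128.0/19 (106.215.128.0 - 106.215.159.255) does not contain 106.215.168.235
  106.208.0.0/14 (106.208.0.0 - 106.211.255.255) does not contain 106.215.168.235
Longest matching prefix is /13 -> next hop Router N.

Router N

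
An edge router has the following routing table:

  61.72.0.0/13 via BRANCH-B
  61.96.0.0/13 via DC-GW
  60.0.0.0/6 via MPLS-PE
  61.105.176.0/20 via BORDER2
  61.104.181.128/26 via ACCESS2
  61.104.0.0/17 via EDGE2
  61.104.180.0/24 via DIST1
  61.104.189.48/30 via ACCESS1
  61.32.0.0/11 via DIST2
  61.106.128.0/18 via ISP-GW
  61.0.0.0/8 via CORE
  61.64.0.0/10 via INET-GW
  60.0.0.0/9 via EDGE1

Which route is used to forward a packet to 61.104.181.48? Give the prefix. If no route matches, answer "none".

61.64.0.0/10

Entries matching 61.104.181.48:
  60.0.0.0/6 (60.0.0.0 - 63.255.255.255)
  61.0.0.0/8 (61.0.0.0 - 61.255.255.255)
  61.64.0.0/10 (61.64.0.0 - 61.127.255.255)
Most specific is 61.64.0.0/10.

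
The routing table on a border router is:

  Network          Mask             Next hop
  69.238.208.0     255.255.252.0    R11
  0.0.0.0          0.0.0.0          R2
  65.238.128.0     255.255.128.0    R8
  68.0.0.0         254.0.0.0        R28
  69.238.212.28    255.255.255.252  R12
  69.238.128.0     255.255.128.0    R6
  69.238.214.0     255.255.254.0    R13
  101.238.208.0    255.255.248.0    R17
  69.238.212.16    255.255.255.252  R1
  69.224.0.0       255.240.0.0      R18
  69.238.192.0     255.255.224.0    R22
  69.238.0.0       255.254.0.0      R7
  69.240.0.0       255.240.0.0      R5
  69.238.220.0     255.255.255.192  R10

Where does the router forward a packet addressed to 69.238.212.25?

R22

Routes whose prefix contains 69.238.212.25:
  0.0.0.0/0 (default, matches everything) -> R2
  68.0.0.0/7 (68.0.0.0 - 69.255.255.255) -> R28
  69.224.0.0/12 (69.224.0.0 - 69.239.255.255) -> R18
  69.238.0.0/15 (69.238.0.0 - 69.239.255.255) -> R7
  69.238.128.0/17 (69.238.128.0 - 69.238.255.255) -> R6
  69.238.192.0/19 (69.238.192.0 - 69.238.223.255) -> R22
More-specific entries that do NOT match:
  69.238.212.28/30 (69.238.212.28 - 69.238.212.31) does not contain 69.238.212.25
  69.238.212.16/30 (69.238.212.16 - 69.238.212.19) does not contain 69.238.212.25
  69.238.220.0/26 (69.238.220.0 - 69.238.220.63) does not contain 69.238.212.25
  69.238.214.0/23 (69.238.214.0 - 69.238.215.255) does not contain 69.238.212.25
  69.238.208.0/22 (69.238.208.0 - 69.238.211.255) does not contain 69.238.212.25
  101.238.208.0/21 (101.238.208.0 - 101.238.215.255) does not contain 69.238.212.25
Longest matching prefix is /19 -> next hop R22.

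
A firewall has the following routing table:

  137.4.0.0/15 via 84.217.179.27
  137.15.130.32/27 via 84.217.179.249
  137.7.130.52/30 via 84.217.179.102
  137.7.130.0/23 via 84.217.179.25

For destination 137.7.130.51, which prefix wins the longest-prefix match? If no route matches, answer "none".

137.7.130.0/23

Entries matching 137.7.130.51:
  137.7.130.0/23 (137.7.130.0 - 137.7.131.255)
Most specific is 137.7.130.0/23.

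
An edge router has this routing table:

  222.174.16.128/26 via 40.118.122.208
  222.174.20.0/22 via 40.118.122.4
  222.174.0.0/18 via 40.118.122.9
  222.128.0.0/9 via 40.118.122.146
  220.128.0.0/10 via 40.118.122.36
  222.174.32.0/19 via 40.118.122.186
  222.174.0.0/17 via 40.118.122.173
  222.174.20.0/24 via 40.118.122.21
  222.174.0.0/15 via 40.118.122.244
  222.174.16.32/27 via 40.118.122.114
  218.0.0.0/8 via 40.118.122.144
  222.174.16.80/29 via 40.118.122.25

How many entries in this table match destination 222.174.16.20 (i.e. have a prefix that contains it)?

4

Prefixes containing 222.174.16.20:
  222.128.0.0/9 (222.128.0.0 - 222.255.255.255)
  222.174.0.0/15 (222.174.0.0 - 222.175.255.255)
  222.174.0.0/17 (222.174.0.0 - 222.174.127.255)
  222.174.0.0/18 (222.174.0.0 - 222.174.63.255)
Total matching entries: 4.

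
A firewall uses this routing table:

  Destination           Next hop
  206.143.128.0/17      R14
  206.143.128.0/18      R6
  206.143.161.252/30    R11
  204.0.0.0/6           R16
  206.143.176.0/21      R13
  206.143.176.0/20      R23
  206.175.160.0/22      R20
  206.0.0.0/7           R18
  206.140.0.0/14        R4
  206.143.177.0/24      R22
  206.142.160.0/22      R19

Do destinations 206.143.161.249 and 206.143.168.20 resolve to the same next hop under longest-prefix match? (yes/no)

yes

206.143.161.249: longest match 206.143.128.0/18 -> R6
206.143.168.20: longest match 206.143.128.0/18 -> R6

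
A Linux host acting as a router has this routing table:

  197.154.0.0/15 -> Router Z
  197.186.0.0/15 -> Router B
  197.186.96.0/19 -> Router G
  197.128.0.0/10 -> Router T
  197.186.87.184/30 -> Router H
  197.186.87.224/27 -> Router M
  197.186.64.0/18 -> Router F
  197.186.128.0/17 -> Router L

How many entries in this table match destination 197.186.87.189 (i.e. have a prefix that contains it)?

3

Prefixes containing 197.186.87.189:
  197.128.0.0/10 (197.128.0.0 - 197.191.255.255)
  197.186.0.0/15 (197.186.0.0 - 197.187.255.255)
  197.186.64.0/18 (197.186.64.0 - 197.186.127.255)
Total matching entries: 3.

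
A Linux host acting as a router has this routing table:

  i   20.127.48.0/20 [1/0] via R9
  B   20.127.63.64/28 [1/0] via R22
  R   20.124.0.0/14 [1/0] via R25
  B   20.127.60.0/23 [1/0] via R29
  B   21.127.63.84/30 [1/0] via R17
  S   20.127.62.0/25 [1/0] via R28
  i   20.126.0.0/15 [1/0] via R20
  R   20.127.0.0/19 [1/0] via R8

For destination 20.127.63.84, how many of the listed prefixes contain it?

3

Prefixes containing 20.127.63.84:
  20.124.0.0/14 (20.124.0.0 - 20.127.255.255)
  20.126.0.0/15 (20.126.0.0 - 20.127.255.255)
  20.127.48.0/20 (20.127.48.0 - 20.127.63.255)
Total matching entries: 3.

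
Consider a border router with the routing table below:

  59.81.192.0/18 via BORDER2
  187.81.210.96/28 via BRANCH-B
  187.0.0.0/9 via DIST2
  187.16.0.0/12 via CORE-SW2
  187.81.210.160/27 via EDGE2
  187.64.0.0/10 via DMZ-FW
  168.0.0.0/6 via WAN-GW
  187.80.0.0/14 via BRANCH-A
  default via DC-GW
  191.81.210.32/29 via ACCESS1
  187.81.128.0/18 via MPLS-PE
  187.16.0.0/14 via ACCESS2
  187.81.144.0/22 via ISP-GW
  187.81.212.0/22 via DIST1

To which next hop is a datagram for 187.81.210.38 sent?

Routes whose prefix contains 187.81.210.38:
  0.0.0.0/0 (default, matches everything) -> DC-GW
  187.0.0.0/9 (187.0.0.0 - 187.127.255.255) -> DIST2
  187.64.0.0/10 (187.64.0.0 - 187.127.255.255) -> DMZ-FW
  187.80.0.0/14 (187.80.0.0 - 187.83.255.255) -> BRANCH-A
More-specific entries that do NOT match:
  191.81.210.32/29 (191.81.210.32 - 191.81.210.39) does not contain 187.81.210.38
  187.81.210.96/28 (187.81.210.96 - 187.81.210.111) does not contain 187.81.210.38
  187.81.210.160/27 (187.81.210.160 - 187.81.210.191) does not contain 187.81.210.38
  187.81.144.0/22 (187.81.144.0 - 187.81.147.255) does not contain 187.81.210.38
  187.81.212.0/22 (187.81.212.0 - 187.81.215.255) does not contain 187.81.210.38
  59.81.192.0/18 (59.81.192.0 - 59.81.255.255) does not contain 187.81.210.38
  187.81.128.0/18 (187.81.128.0 - 187.81.191.255) does not contain 187.81.210.38
Longest matching prefix is /14 -> next hop BRANCH-A.

BRANCH-A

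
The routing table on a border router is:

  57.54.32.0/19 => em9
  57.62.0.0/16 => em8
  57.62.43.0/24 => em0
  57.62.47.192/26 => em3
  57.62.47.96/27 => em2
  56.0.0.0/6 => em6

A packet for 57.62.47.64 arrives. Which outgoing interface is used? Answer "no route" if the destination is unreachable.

Routes whose prefix contains 57.62.47.64:
  56.0.0.0/6 (56.0.0.0 - 59.255.255.255) -> em6
  57.62.0.0/16 (57.62.0.0 - 57.62.255.255) -> em8
More-specific entries that do NOT match:
  57.62.47.96/27 (57.62.47.96 - 57.62.47.127) does not contain 57.62.47.64
  57.62.47.192/26 (57.62.47.192 - 57.62.47.255) does not contain 57.62.47.64
  57.62.43.0/24 (57.62.43.0 - 57.62.43.255) does not contain 57.62.47.64
  57.54.32.0/19 (57.54.32.0 - 57.54.63.255) does not contain 57.62.47.64
Longest matching prefix is /16 -> interface em8.

em8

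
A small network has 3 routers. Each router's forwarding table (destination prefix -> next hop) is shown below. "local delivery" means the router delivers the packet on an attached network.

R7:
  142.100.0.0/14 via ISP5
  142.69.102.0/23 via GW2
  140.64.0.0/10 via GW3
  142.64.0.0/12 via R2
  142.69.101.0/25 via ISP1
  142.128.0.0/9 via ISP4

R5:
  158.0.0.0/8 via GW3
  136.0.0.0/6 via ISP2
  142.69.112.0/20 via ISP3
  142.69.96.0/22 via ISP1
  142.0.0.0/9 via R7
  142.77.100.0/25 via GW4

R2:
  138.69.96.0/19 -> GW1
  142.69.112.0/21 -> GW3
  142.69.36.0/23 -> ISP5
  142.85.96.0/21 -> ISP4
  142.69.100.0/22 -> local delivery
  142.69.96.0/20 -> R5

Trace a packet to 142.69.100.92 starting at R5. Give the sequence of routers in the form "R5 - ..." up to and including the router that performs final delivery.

At R5: longest match for 142.69.100.92 is 142.0.0.0/9 -> R7
At R7: longest match for 142.69.100.92 is 142.64.0.0/12 -> R2
At R2: longest match for 142.69.100.92 is 142.69.100.0/22 -> local delivery

R5 - R7 - R2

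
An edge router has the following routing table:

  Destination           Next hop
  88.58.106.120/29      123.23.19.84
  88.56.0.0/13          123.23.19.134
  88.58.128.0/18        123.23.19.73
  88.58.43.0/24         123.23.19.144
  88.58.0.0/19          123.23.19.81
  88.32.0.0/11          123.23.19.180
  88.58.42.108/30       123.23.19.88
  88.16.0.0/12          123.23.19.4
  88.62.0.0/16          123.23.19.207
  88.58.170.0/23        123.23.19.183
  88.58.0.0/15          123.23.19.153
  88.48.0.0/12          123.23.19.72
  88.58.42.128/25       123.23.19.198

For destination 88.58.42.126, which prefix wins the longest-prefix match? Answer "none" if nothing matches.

Entries matching 88.58.42.126:
  88.32.0.0/11 (88.32.0.0 - 88.63.255.255)
  88.48.0.0/12 (88.48.0.0 - 88.63.255.255)
  88.56.0.0/13 (88.56.0.0 - 88.63.255.255)
  88.58.0.0/15 (88.58.0.0 - 88.59.255.255)
Most specific is 88.58.0.0/15.

88.58.0.0/15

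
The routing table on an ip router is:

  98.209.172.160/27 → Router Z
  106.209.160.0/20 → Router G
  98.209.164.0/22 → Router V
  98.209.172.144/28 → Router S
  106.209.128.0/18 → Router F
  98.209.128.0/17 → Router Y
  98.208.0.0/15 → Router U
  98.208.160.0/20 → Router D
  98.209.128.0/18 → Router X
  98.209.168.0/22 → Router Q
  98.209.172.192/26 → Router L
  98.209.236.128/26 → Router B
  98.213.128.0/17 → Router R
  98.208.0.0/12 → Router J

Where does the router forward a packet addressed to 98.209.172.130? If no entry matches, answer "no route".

Routes whose prefix contains 98.209.172.130:
  98.208.0.0/12 (98.208.0.0 - 98.223.255.255) -> Router J
  98.208.0.0/15 (98.208.0.0 - 98.209.255.255) -> Router U
  98.209.128.0/17 (98.209.128.0 - 98.209.255.255) -> Router Y
  98.209.128.0/18 (98.209.128.0 - 98.209.191.255) -> Router X
More-specific entries that do NOT match:
  98.209.172.144/28 (98.209.172.144 - 98.209.172.159) does not contain 98.209.172.130
  98.209.172.160/27 (98.209.172.160 - 98.209.172.191) does not contain 98.209.172.130
  98.209.172.192/26 (98.209.172.192 - 98.209.172.255) does not contain 98.209.172.130
  98.209.236.128/26 (98.209.236.128 - 98.209.236.191) does not contain 98.209.172.130
  98.209.164.0/22 (98.209.164.0 - 98.209.167.255) does not contain 98.209.172.130
  98.209.168.0/22 (98.209.168.0 - 98.209.171.255) does not contain 98.209.172.130
  106.209.160.0/20 (106.209.160.0 - 106.209.175.255) does not contain 98.209.172.130
  98.208.160.0/20 (98.208.160.0 - 98.208.175.255) does not contain 98.209.172.130
Longest matching prefix is /18 -> next hop Router X.

Router X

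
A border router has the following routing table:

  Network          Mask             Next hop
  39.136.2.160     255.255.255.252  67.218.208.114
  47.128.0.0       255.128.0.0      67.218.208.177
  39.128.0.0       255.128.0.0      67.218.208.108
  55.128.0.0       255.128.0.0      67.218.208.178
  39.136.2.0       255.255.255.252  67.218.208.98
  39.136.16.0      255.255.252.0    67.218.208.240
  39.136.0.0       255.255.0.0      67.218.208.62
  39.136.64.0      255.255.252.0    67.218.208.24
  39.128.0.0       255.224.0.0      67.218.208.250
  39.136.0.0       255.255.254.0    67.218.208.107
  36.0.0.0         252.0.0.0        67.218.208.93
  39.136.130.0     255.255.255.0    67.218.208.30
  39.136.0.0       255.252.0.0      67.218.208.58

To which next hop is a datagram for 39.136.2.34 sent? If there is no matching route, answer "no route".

Routes whose prefix contains 39.136.2.34:
  36.0.0.0/6 (36.0.0.0 - 39.255.255.255) -> 67.218.208.93
  39.128.0.0/9 (39.128.0.0 - 39.255.255.255) -> 67.218.208.108
  39.128.0.0/11 (39.128.0.0 - 39.159.255.255) -> 67.218.208.250
  39.136.0.0/14 (39.136.0.0 - 39.139.255.255) -> 67.218.208.58
  39.136.0.0/16 (39.136.0.0 - 39.136.255.255) -> 67.218.208.62
More-specific entries that do NOT match:
  39.136.2.160/30 (39.136.2.160 - 39.136.2.163) does not contain 39.136.2.34
  39.136.2.0/30 (39.136.2.0 - 39.136.2.3) does not contain 39.136.2.34
  39.136.130.0/24 (39.136.130.0 - 39.136.130.255) does not contain 39.136.2.34
  39.136.0.0/23 (39.136.0.0 - 39.136.1.255) does not contain 39.136.2.34
  39.136.16.0/22 (39.136.16.0 - 39.136.19.255) does not contain 39.136.2.34
  39.136.64.0/22 (39.136.64.0 - 39.136.67.255) does not contain 39.136.2.34
Longest matching prefix is /16 -> next hop 67.218.208.62.

67.218.208.62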